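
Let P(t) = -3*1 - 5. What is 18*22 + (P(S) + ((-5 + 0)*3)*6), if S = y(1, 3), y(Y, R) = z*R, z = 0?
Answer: 298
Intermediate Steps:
y(Y, R) = 0 (y(Y, R) = 0*R = 0)
S = 0
P(t) = -8 (P(t) = -3 - 5 = -8)
18*22 + (P(S) + ((-5 + 0)*3)*6) = 18*22 + (-8 + ((-5 + 0)*3)*6) = 396 + (-8 - 5*3*6) = 396 + (-8 - 15*6) = 396 + (-8 - 90) = 396 - 98 = 298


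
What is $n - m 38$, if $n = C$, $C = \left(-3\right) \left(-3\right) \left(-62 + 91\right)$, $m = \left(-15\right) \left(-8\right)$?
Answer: $-4299$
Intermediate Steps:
$m = 120$
$C = 261$ ($C = 9 \cdot 29 = 261$)
$n = 261$
$n - m 38 = 261 - 120 \cdot 38 = 261 - 4560 = -4299$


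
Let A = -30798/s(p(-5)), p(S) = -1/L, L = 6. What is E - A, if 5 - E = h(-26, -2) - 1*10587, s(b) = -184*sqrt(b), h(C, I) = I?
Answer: 10594 + 15399*I*sqrt(6)/92 ≈ 10594.0 + 410.0*I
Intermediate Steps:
p(S) = -1/6
A = -15399*I*sqrt(6)/92 (A = -30798*I*sqrt(6)/184 = -15399*I*sqrt(6)/92 ≈ -410.0*I)
E = 10594 (E = 5 - (-2 - 1*10587) = 5 - (-2 - 10587) = 5 - 1*(-10589) = 5 + 10589 = 10594)
E - A = 10594 - (-15399)*I*sqrt(6)/92 = 10594 + 15399*I*sqrt(6)/92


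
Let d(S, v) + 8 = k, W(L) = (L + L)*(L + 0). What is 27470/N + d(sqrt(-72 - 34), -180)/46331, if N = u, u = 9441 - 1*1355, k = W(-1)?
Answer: 636332027/187316233 ≈ 3.3971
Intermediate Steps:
W(L) = 2*L**2 (W(L) = (2*L)*L = 2*L**2)
k = 2 (k = 2*(-1)**2 = 2*1 = 2)
u = 8086 (u = 9441 - 1355 = 8086)
d(S, v) = -6 (d(S, v) = -8 + 2 = -6)
N = 8086
27470/N + d(sqrt(-72 - 34), -180)/46331 = 27470/8086 - 6/46331 = 27470*(1/8086) - 6*1/46331 = 13735/4043 - 6/46331 = 636332027/187316233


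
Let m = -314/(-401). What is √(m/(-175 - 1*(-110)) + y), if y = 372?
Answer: √252722747290/26065 ≈ 19.287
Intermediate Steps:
m = 314/401 (m = -314*(-1/401) = 314/401 ≈ 0.78304)
√(m/(-175 - 1*(-110)) + y) = √(314/(401*(-175 - 1*(-110))) + 372) = √(314/(401*(-175 + 110)) + 372) = √((314/401)/(-65) + 372) = √((314/401)*(-1/65) + 372) = √(-314/26065 + 372) = √(9695866/26065) = √252722747290/26065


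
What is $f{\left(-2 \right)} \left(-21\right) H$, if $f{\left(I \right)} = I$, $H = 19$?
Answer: $798$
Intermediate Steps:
$f{\left(-2 \right)} \left(-21\right) H = \left(-2\right) \left(-21\right) 19 = 42 \cdot 19 = 798$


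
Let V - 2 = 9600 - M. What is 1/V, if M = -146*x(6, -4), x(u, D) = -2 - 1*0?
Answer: 1/9310 ≈ 0.00010741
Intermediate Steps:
x(u, D) = -2 (x(u, D) = -2 + 0 = -2)
M = 292 (M = -146*(-2) = 292)
V = 9310 (V = 2 + (9600 - 1*292) = 2 + (9600 - 292) = 2 + 9308 = 9310)
1/V = 1/9310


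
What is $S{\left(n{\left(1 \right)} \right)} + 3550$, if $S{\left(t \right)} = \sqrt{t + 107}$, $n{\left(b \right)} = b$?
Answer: $3550 + 6 \sqrt{3} \approx 3560.4$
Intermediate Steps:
$S{\left(t \right)} = \sqrt{107 + t}$
$S{\left(n{\left(1 \right)} \right)} + 3550 = \sqrt{107 + 1} + 3550 = \sqrt{108} + 3550 = 6 \sqrt{3} + 3550 = 3550 + 6 \sqrt{3}$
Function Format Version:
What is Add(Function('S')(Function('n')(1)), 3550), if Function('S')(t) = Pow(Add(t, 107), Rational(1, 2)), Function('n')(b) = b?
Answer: Add(3550, Mul(6, Pow(3, Rational(1, 2)))) ≈ 3560.4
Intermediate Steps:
Function('S')(t) = Pow(Add(107, t), Rational(1, 2))
Add(Function('S')(Function('n')(1)), 3550) = Add(Pow(Add(107, 1), Rational(1, 2)), 3550) = Add(Pow(108, Rational(1, 2)), 3550) = Add(Mul(6, Pow(3, Rational(1, 2))), 3550) = Add(3550, Mul(6, Pow(3, Rational(1, 2))))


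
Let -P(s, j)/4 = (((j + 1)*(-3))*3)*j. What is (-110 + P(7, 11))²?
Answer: 21548164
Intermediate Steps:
P(s, j) = -4*j*(-9 - 9*j) (P(s, j) = -4*((j + 1)*(-3))*3*j = -4*((1 + j)*(-3))*3*j = -4*(-3 - 3*j)*3*j = -4*(-9 - 9*j)*j = -4*j*(-9 - 9*j))
(-110 + P(7, 11))² = (-110 + 36*11*(1 + 11))² = (-110 + 36*11*12)² = (-110 + 4752)² = 4642² = 21548164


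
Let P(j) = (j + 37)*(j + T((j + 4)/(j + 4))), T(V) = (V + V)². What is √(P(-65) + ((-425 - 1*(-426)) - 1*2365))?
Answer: 4*I*√41 ≈ 25.612*I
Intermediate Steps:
T(V) = 4*V² (T(V) = (2*V)² = 4*V²)
P(j) = (4 + j)*(37 + j) (P(j) = (j + 37)*(j + 4*((j + 4)/(j + 4))²) = (37 + j)*(j + 4*((4 + j)/(4 + j))²) = (37 + j)*(j + 4*1²) = (37 + j)*(j + 4*1) = (37 + j)*(j + 4) = (37 + j)*(4 + j) = (4 + j)*(37 + j))
√(P(-65) + ((-425 - 1*(-426)) - 1*2365)) = √((148 + (-65)² + 41*(-65)) + ((-425 - 1*(-426)) - 1*2365)) = √((148 + 4225 - 2665) + ((-425 + 426) - 2365)) = √(1708 + (1 - 2365)) = √(1708 - 2364) = √(-656) = 4*I*√41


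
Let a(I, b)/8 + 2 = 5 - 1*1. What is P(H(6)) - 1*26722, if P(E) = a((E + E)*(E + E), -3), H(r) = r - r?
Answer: -26706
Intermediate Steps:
a(I, b) = 16 (a(I, b) = -16 + 8*(5 - 1*1) = -16 + 8*(5 - 1) = -16 + 8*4 = -16 + 32 = 16)
H(r) = 0
P(E) = 16
P(H(6)) - 1*26722 = 16 - 1*26722 = 16 - 26722 = -26706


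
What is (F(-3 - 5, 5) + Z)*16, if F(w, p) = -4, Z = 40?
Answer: 576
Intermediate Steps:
(F(-3 - 5, 5) + Z)*16 = (-4 + 40)*16 = 36*16 = 576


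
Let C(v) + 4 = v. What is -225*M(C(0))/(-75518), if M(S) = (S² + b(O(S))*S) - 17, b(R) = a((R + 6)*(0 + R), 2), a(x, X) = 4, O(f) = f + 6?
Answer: -3825/75518 ≈ -0.050650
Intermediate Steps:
C(v) = -4 + v
O(f) = 6 + f
b(R) = 4
M(S) = -17 + S² + 4*S (M(S) = (S² + 4*S) - 17 = -17 + S² + 4*S)
-225*M(C(0))/(-75518) = -225*(-17 + (-4 + 0)² + 4*(-4 + 0))/(-75518) = -225*(-17 + (-4)² + 4*(-4))*(-1/75518) = -225*(-17 + 16 - 16)*(-1/75518) = -225*(-17)*(-1/75518) = 3825*(-1/75518) = -3825/75518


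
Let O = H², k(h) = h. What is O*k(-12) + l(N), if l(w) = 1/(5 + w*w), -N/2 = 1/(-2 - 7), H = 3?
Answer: -44091/409 ≈ -107.80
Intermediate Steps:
N = 2/9 (N = -2/(-2 - 7) = -2/(-9) = -2*(-⅑) = 2/9 ≈ 0.22222)
l(w) = 1/(5 + w²)
O = 9 (O = 3² = 9)
O*k(-12) + l(N) = 9*(-12) + 1/(5 + (2/9)²) = -108 + 1/(5 + 4/81) = -108 + 1/(409/81) = -108 + 81/409 = -44091/409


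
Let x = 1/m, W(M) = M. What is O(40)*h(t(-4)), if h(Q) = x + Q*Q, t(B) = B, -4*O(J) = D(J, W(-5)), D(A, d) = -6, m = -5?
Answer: 237/10 ≈ 23.700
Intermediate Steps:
O(J) = 3/2 (O(J) = -¼*(-6) = 3/2)
x = -⅕ (x = 1/(-5) = -⅕ ≈ -0.20000)
h(Q) = -⅕ + Q² (h(Q) = -⅕ + Q*Q = -⅕ + Q²)
O(40)*h(t(-4)) = 3*(-⅕ + (-4)²)/2 = 3*(-⅕ + 16)/2 = (3/2)*(79/5) = 237/10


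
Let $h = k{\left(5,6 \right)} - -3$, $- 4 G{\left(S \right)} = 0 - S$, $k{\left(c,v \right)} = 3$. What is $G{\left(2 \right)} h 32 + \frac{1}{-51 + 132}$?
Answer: $\frac{7777}{81} \approx 96.012$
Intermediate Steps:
$G{\left(S \right)} = \frac{S}{4}$ ($G{\left(S \right)} = - \frac{0 - S}{4} = - \frac{\left(-1\right) S}{4} = \frac{S}{4}$)
$h = 6$ ($h = 3 - -3 = 3 + 3 = 6$)
$G{\left(2 \right)} h 32 + \frac{1}{-51 + 132} = \frac{1}{4} \cdot 2 \cdot 6 \cdot 32 + \frac{1}{-51 + 132} = \frac{1}{2} \cdot 6 \cdot 32 + \frac{1}{81} = 3 \cdot 32 + \frac{1}{81} = 96 + \frac{1}{81} = \frac{7777}{81}$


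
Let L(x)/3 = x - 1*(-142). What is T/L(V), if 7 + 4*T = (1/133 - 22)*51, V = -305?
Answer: 75053/130074 ≈ 0.57700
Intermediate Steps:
L(x) = 426 + 3*x (L(x) = 3*(x - 1*(-142)) = 3*(x + 142) = 3*(142 + x) = 426 + 3*x)
T = -75053/266 (T = -7/4 + ((1/133 - 22)*51)/4 = -7/4 + (-2925/133*51)/4 = -7/4 + (¼)*(-149175/133) = -7/4 - 149175/532 = -75053/266 ≈ -282.15)
T/L(V) = -75053/(266*(426 + 3*(-305))) = -75053/(266*(426 - 915)) = -75053/266/(-489) = -75053/266*(-1/489) = 75053/130074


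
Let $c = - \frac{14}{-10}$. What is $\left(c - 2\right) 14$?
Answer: $- \frac{42}{5} \approx -8.4$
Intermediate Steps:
$c = \frac{7}{5}$ ($c = \left(-14\right) \left(- \frac{1}{10}\right) = \frac{7}{5} \approx 1.4$)
$\left(c - 2\right) 14 = \left(\frac{7}{5} - 2\right) 14 = \left(- \frac{3}{5}\right) 14 = - \frac{42}{5}$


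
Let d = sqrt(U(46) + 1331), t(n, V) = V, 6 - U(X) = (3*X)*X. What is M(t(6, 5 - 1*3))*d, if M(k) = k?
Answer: 2*I*sqrt(5011) ≈ 141.58*I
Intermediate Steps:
U(X) = 6 - 3*X**2 (U(X) = 6 - 3*X*X = 6 - 3*X**2)
d = I*sqrt(5011) (d = sqrt((6 - 3*46**2) + 1331) = sqrt((6 - 3*2116) + 1331) = sqrt((6 - 6348) + 1331) = sqrt(-6342 + 1331) = sqrt(-5011) = I*sqrt(5011) ≈ 70.788*I)
M(t(6, 5 - 1*3))*d = (5 - 1*3)*(I*sqrt(5011)) = (5 - 3)*(I*sqrt(5011)) = 2*(I*sqrt(5011)) = 2*I*sqrt(5011)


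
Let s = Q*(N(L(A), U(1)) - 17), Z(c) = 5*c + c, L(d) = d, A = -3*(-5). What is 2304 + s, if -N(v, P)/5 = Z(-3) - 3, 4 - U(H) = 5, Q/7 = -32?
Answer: -17408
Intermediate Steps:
Q = -224 (Q = 7*(-32) = -224)
A = 15
U(H) = -1 (U(H) = 4 - 1*5 = 4 - 5 = -1)
Z(c) = 6*c
N(v, P) = 105 (N(v, P) = -5*(6*(-3) - 3) = -5*(-18 - 3) = -5*(-21) = 105)
s = -19712 (s = -224*(105 - 17) = -224*88 = -19712)
2304 + s = 2304 - 19712 = -17408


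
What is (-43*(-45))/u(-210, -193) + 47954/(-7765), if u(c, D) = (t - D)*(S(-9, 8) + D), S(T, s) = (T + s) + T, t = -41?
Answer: -1494693899/239596840 ≈ -6.2384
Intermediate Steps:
S(T, s) = s + 2*T
u(c, D) = (-41 - D)*(-10 + D) (u(c, D) = (-41 - D)*((8 + 2*(-9)) + D) = (-41 - D)*((8 - 18) + D) = (-41 - D)*(-10 + D))
(-43*(-45))/u(-210, -193) + 47954/(-7765) = (-43*(-45))/(410 - 1*(-193)² - 31*(-193)) + 47954/(-7765) = 1935/(410 - 1*37249 + 5983) + 47954*(-1/7765) = 1935/(410 - 37249 + 5983) - 47954/7765 = 1935/(-30856) - 47954/7765 = 1935*(-1/30856) - 47954/7765 = -1935/30856 - 47954/7765 = -1494693899/239596840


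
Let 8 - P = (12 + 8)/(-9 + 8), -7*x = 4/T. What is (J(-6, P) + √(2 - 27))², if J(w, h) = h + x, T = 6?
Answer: 332371/441 + 5860*I/21 ≈ 753.68 + 279.05*I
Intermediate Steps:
x = -2/21 (x = -4/(7*6) = -⅐*⅔ = -2/21 ≈ -0.095238)
P = 28 (P = 8 - (12 + 8)/(-9 + 8) = 8 - 20/(-1) = 8 - 20*(-1) = 8 - 1*(-20) = 8 + 20 = 28)
J(w, h) = -2/21 + h (J(w, h) = h - 2/21 = -2/21 + h)
(J(-6, P) + √(2 - 27))² = ((-2/21 + 28) + √(2 - 27))² = (586/21 + √(-25))² = (586/21 + 5*I)²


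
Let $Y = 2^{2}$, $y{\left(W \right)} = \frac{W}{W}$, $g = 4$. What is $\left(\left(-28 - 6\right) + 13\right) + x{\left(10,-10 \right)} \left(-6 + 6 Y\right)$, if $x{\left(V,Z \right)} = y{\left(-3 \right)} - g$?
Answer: $-75$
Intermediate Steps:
$y{\left(W \right)} = 1$
$Y = 4$
$x{\left(V,Z \right)} = -3$ ($x{\left(V,Z \right)} = 1 - 4 = -3$)
$\left(\left(-28 - 6\right) + 13\right) + x{\left(10,-10 \right)} \left(-6 + 6 Y\right) = \left(\left(-28 - 6\right) + 13\right) - 3 \left(-6 + 6 \cdot 4\right) = \left(-34 + 13\right) - 3 \left(-6 + 24\right) = -21 - 54 = -75$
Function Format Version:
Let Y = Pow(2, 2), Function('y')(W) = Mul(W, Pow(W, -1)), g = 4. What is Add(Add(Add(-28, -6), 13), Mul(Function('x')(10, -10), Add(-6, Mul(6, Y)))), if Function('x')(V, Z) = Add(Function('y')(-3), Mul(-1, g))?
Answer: -75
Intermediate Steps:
Function('y')(W) = 1
Y = 4
Function('x')(V, Z) = -3 (Function('x')(V, Z) = Add(1, Mul(-1, 4)) = Add(1, -4) = -3)
Add(Add(Add(-28, -6), 13), Mul(Function('x')(10, -10), Add(-6, Mul(6, Y)))) = Add(Add(Add(-28, -6), 13), Mul(-3, Add(-6, Mul(6, 4)))) = Add(Add(-34, 13), Mul(-3, Add(-6, 24))) = Add(-21, Mul(-3, 18)) = Add(-21, -54) = -75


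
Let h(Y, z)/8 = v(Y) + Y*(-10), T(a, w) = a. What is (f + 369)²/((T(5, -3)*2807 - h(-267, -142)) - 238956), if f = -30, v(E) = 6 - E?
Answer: -114921/248465 ≈ -0.46252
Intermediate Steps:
h(Y, z) = 48 - 88*Y (h(Y, z) = 8*((6 - Y) + Y*(-10)) = 8*((6 - Y) - 10*Y) = 8*(6 - 11*Y) = 48 - 88*Y)
(f + 369)²/((T(5, -3)*2807 - h(-267, -142)) - 238956) = (-30 + 369)²/((5*2807 - (48 - 88*(-267))) - 238956) = 339²/((14035 - (48 + 23496)) - 238956) = 114921/((14035 - 1*23544) - 238956) = 114921/((14035 - 23544) - 238956) = 114921/(-9509 - 238956) = 114921/(-248465) = 114921*(-1/248465) = -114921/248465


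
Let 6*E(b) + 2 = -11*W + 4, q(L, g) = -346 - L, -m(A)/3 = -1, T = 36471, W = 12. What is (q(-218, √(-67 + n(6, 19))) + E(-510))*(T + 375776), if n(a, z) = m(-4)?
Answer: -185098903/3 ≈ -6.1700e+7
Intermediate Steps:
m(A) = 3 (m(A) = -3*(-1) = 3)
n(a, z) = 3
E(b) = -65/3 (E(b) = -⅓ + (-11*12 + 4)/6 = -⅓ + (-132 + 4)/6 = -⅓ + (⅙)*(-128) = -⅓ - 64/3 = -65/3)
(q(-218, √(-67 + n(6, 19))) + E(-510))*(T + 375776) = ((-346 - 1*(-218)) - 65/3)*(36471 + 375776) = ((-346 + 218) - 65/3)*412247 = (-128 - 65/3)*412247 = -449/3*412247 = -185098903/3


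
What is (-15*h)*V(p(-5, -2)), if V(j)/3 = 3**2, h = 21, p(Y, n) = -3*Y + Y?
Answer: -8505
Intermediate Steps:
p(Y, n) = -2*Y
V(j) = 27 (V(j) = 3*3**2 = 3*9 = 27)
(-15*h)*V(p(-5, -2)) = -15*21*27 = -315*27 = -8505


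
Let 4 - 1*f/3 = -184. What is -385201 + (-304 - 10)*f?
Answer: -562297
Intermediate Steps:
f = 564 (f = 12 - 3*(-184) = 12 + 552 = 564)
-385201 + (-304 - 10)*f = -385201 + (-304 - 10)*564 = -385201 - 314*564 = -385201 - 177096 = -562297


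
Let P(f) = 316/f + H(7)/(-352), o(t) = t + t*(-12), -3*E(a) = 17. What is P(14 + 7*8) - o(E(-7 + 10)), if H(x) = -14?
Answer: -1067761/18480 ≈ -57.779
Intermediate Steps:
E(a) = -17/3 (E(a) = -1/3*17 = -17/3)
o(t) = -11*t (o(t) = t - 12*t = -11*t)
P(f) = 7/176 + 316/f (P(f) = 316/f - 14/(-352) = 316/f - 14*(-1/352) = 316/f + 7/176 = 7/176 + 316/f)
P(14 + 7*8) - o(E(-7 + 10)) = (7/176 + 316/(14 + 7*8)) - (-11)*(-17)/3 = (7/176 + 316/(14 + 56)) - 1*187/3 = (7/176 + 316/70) - 187/3 = (7/176 + 316*(1/70)) - 187/3 = (7/176 + 158/35) - 187/3 = 28053/6160 - 187/3 = -1067761/18480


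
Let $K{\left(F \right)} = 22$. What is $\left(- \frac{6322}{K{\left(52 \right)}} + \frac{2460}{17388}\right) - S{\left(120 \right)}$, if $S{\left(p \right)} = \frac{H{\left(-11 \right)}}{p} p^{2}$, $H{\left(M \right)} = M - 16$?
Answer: $\frac{47064326}{15939} \approx 2952.8$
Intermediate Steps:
$H{\left(M \right)} = -16 + M$ ($H{\left(M \right)} = M - 16 = -16 + M$)
$S{\left(p \right)} = - 27 p$ ($S{\left(p \right)} = \frac{-16 - 11}{p} p^{2} = - \frac{27}{p} p^{2} = - 27 p$)
$\left(- \frac{6322}{K{\left(52 \right)}} + \frac{2460}{17388}\right) - S{\left(120 \right)} = \left(- \frac{6322}{22} + \frac{2460}{17388}\right) - \left(-27\right) 120 = \left(\left(-6322\right) \frac{1}{22} + 2460 \cdot \frac{1}{17388}\right) - -3240 = \left(- \frac{3161}{11} + \frac{205}{1449}\right) + 3240 = - \frac{4578034}{15939} + 3240 = \frac{47064326}{15939}$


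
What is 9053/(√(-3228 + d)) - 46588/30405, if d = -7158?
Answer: -46588/30405 - 9053*I*√1154/3462 ≈ -1.5322 - 88.832*I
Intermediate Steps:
9053/(√(-3228 + d)) - 46588/30405 = 9053/(√(-3228 - 7158)) - 46588/30405 = 9053/(√(-10386)) - 46588*1/30405 = 9053/((3*I*√1154)) - 46588/30405 = 9053*(-I*√1154/3462) - 46588/30405 = -9053*I*√1154/3462 - 46588/30405 = -46588/30405 - 9053*I*√1154/3462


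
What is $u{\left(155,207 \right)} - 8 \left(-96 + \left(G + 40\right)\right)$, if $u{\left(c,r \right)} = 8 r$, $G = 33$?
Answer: $1840$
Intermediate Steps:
$u{\left(155,207 \right)} - 8 \left(-96 + \left(G + 40\right)\right) = 8 \cdot 207 - 8 \left(-96 + \left(33 + 40\right)\right) = 1656 - 8 \left(-96 + 73\right) = 1656 - -184 = 1656 + 184 = 1840$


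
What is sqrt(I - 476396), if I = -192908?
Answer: 2*I*sqrt(167326) ≈ 818.11*I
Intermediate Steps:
sqrt(I - 476396) = sqrt(-192908 - 476396) = sqrt(-669304) = 2*I*sqrt(167326)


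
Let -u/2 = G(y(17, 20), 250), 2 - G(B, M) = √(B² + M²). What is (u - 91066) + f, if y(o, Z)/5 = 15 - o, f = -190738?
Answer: -281808 + 20*√626 ≈ -2.8131e+5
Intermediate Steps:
y(o, Z) = 75 - 5*o (y(o, Z) = 5*(15 - o) = 75 - 5*o)
G(B, M) = 2 - √(B² + M²)
u = -4 + 20*√626 (u = -2*(2 - √((75 - 5*17)² + 250²)) = -2*(2 - √((75 - 85)² + 62500)) = -2*(2 - √((-10)² + 62500)) = -2*(2 - √(100 + 62500)) = -2*(2 - √62600) = -2*(2 - 10*√626) = -4 + 20*√626 ≈ 496.40)
(u - 91066) + f = ((-4 + 20*√626) - 91066) - 190738 = (-91070 + 20*√626) - 190738 = -281808 + 20*√626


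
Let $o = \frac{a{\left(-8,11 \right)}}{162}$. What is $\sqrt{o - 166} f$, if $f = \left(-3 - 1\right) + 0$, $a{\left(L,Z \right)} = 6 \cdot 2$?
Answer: $- \frac{32 i \sqrt{210}}{9} \approx - 51.525 i$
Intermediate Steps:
$a{\left(L,Z \right)} = 12$
$f = -4$ ($f = -4 + 0 = -4$)
$o = \frac{2}{27}$ ($o = \frac{12}{162} = 12 \cdot \frac{1}{162} = \frac{2}{27} \approx 0.074074$)
$\sqrt{o - 166} f = \sqrt{\frac{2}{27} - 166} \left(-4\right) = \sqrt{- \frac{4480}{27}} \left(-4\right) = \frac{8 i \sqrt{210}}{9} \left(-4\right) = - \frac{32 i \sqrt{210}}{9}$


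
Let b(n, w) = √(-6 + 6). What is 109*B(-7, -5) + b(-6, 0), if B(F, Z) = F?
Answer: -763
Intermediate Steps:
b(n, w) = 0 (b(n, w) = √0 = 0)
109*B(-7, -5) + b(-6, 0) = 109*(-7) + 0 = -763 + 0 = -763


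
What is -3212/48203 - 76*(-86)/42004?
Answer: 45034490/506179703 ≈ 0.088969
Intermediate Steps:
-3212/48203 - 76*(-86)/42004 = -3212*1/48203 + 6536*(1/42004) = -3212/48203 + 1634/10501 = 45034490/506179703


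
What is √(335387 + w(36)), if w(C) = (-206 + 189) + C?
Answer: √335406 ≈ 579.14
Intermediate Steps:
w(C) = -17 + C
√(335387 + w(36)) = √(335387 + (-17 + 36)) = √(335387 + 19) = √335406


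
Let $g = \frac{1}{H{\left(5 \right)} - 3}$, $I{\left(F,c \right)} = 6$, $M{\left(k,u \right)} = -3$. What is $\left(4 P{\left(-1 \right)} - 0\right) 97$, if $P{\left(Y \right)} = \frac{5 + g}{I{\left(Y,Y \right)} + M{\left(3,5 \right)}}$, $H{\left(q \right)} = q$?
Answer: $\frac{2134}{3} \approx 711.33$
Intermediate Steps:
$g = \frac{1}{2}$ ($g = \frac{1}{5 - 3} = \frac{1}{2} \approx 0.5$)
$P{\left(Y \right)} = \frac{11}{6}$ ($P{\left(Y \right)} = \frac{5 + \frac{1}{2}}{6 - 3} = \frac{11}{2 \cdot 3} = \frac{11}{2} \cdot \frac{1}{3} = \frac{11}{6}$)
$\left(4 P{\left(-1 \right)} - 0\right) 97 = \left(4 \cdot \frac{11}{6} - 0\right) 97 = \left(\frac{22}{3} + 0\right) 97 = \frac{22}{3} \cdot 97 = \frac{2134}{3}$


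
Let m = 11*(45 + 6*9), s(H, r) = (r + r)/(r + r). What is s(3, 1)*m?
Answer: 1089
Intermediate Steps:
s(H, r) = 1 (s(H, r) = (2*r)/((2*r)) = (2*r)*(1/(2*r)) = 1)
m = 1089 (m = 11*(45 + 54) = 11*99 = 1089)
s(3, 1)*m = 1*1089 = 1089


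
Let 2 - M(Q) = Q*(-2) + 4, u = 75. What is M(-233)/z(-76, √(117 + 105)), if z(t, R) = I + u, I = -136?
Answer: 468/61 ≈ 7.6721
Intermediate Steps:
z(t, R) = -61 (z(t, R) = -136 + 75 = -61)
M(Q) = -2 + 2*Q (M(Q) = 2 - (Q*(-2) + 4) = 2 - (-2*Q + 4) = 2 - (4 - 2*Q) = 2 + (-4 + 2*Q) = -2 + 2*Q)
M(-233)/z(-76, √(117 + 105)) = (-2 + 2*(-233))/(-61) = (-2 - 466)*(-1/61) = -468*(-1/61) = 468/61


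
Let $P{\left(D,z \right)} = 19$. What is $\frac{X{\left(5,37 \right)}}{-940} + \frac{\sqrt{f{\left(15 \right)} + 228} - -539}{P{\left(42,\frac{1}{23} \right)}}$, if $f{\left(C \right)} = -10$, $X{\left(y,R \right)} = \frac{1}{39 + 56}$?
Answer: $\frac{2533299}{89300} + \frac{\sqrt{218}}{19} \approx 29.146$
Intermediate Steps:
$X{\left(y,R \right)} = \frac{1}{95}$
$\frac{X{\left(5,37 \right)}}{-940} + \frac{\sqrt{f{\left(15 \right)} + 228} - -539}{P{\left(42,\frac{1}{23} \right)}} = \frac{1}{95 \left(-940\right)} + \frac{\sqrt{-10 + 228} - -539}{19} = \frac{1}{95} \left(- \frac{1}{940}\right) + \left(\sqrt{218} + 539\right) \frac{1}{19} = - \frac{1}{89300} + \left(539 + \sqrt{218}\right) \frac{1}{19} = - \frac{1}{89300} + \left(\frac{539}{19} + \frac{\sqrt{218}}{19}\right) = \frac{2533299}{89300} + \frac{\sqrt{218}}{19}$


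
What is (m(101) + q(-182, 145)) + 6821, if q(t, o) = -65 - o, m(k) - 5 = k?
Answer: 6717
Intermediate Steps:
m(k) = 5 + k
(m(101) + q(-182, 145)) + 6821 = ((5 + 101) + (-65 - 1*145)) + 6821 = (106 + (-65 - 145)) + 6821 = (106 - 210) + 6821 = -104 + 6821 = 6717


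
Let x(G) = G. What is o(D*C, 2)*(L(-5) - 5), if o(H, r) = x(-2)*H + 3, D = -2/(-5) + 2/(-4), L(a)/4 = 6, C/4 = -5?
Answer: -19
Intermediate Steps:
C = -20 (C = 4*(-5) = -20)
L(a) = 24 (L(a) = 4*6 = 24)
D = -1/10 (D = -2*(-1/5) + 2*(-1/4) = 2/5 - 1/2 = -1/10 ≈ -0.10000)
o(H, r) = 3 - 2*H (o(H, r) = -2*H + 3 = 3 - 2*H)
o(D*C, 2)*(L(-5) - 5) = (3 - (-1)*(-20)/5)*(24 - 5) = (3 - 2*2)*19 = (3 - 4)*19 = -1*19 = -19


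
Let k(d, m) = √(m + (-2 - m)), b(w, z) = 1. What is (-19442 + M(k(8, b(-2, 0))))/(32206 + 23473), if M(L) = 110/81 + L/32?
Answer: -1574692/4509999 + I*√2/1781728 ≈ -0.34916 + 7.9373e-7*I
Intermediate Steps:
k(d, m) = I*√2 (k(d, m) = √(-2) = I*√2)
M(L) = 110/81 + L/32 (M(L) = 110*(1/81) + L*(1/32) = 110/81 + L/32)
(-19442 + M(k(8, b(-2, 0))))/(32206 + 23473) = (-19442 + (110/81 + (I*√2)/32))/(32206 + 23473) = (-19442 + (110/81 + I*√2/32))/55679 = (-1574692/81 + I*√2/32)*(1/55679) = -1574692/4509999 + I*√2/1781728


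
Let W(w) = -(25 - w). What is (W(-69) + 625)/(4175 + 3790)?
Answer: 1/15 ≈ 0.066667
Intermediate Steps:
W(w) = -25 + w
(W(-69) + 625)/(4175 + 3790) = ((-25 - 69) + 625)/(4175 + 3790) = (-94 + 625)/7965 = 531*(1/7965) = 1/15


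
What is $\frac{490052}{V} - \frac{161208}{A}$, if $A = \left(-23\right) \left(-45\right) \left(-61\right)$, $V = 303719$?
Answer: $\frac{145539828}{34927685} \approx 4.1669$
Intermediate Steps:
$A = -63135$ ($A = 1035 \left(-61\right) = -63135$)
$\frac{490052}{V} - \frac{161208}{A} = \frac{490052}{303719} - \frac{161208}{-63135} = 490052 \cdot \frac{1}{303719} - - \frac{17912}{7015} = \frac{490052}{303719} + \frac{17912}{7015} = \frac{145539828}{34927685}$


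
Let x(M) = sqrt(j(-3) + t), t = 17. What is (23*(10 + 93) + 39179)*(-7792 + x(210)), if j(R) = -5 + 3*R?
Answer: -323742016 + 41548*sqrt(3) ≈ -3.2367e+8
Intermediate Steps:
x(M) = sqrt(3) (x(M) = sqrt((-5 + 3*(-3)) + 17) = sqrt((-5 - 9) + 17) = sqrt(-14 + 17) = sqrt(3))
(23*(10 + 93) + 39179)*(-7792 + x(210)) = (23*(10 + 93) + 39179)*(-7792 + sqrt(3)) = (23*103 + 39179)*(-7792 + sqrt(3)) = (2369 + 39179)*(-7792 + sqrt(3)) = 41548*(-7792 + sqrt(3)) = -323742016 + 41548*sqrt(3)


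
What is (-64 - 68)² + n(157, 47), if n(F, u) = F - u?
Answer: 17534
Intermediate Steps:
(-64 - 68)² + n(157, 47) = (-64 - 68)² + (157 - 1*47) = (-132)² + (157 - 47) = 17424 + 110 = 17534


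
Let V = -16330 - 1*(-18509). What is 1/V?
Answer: 1/2179 ≈ 0.00045893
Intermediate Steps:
V = 2179 (V = -16330 + 18509 = 2179)
1/V = 1/2179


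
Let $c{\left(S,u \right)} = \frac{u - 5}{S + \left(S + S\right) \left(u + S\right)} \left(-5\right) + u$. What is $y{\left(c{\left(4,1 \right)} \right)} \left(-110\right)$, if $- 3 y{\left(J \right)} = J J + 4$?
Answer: $\frac{7400}{33} \approx 224.24$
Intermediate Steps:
$c{\left(S,u \right)} = u - \frac{5 \left(-5 + u\right)}{S + 2 S \left(S + u\right)}$ ($c{\left(S,u \right)} = \frac{-5 + u}{S + 2 S \left(S + u\right)} \left(-5\right) + u = - \frac{5 \left(-5 + u\right)}{S + 2 S \left(S + u\right)} + u = u - \frac{5 \left(-5 + u\right)}{S + 2 S \left(S + u\right)}$)
$y{\left(J \right)} = - \frac{4}{3} - \frac{J^{2}}{3}$ ($y{\left(J \right)} = - \frac{J J + 4}{3} = - \frac{J^{2} + 4}{3} = - \frac{4 + J^{2}}{3} = - \frac{4}{3} - \frac{J^{2}}{3}$)
$y{\left(c{\left(4,1 \right)} \right)} \left(-110\right) = \left(- \frac{4}{3} - \frac{\left(\frac{25 - 5 + 4 \cdot 1 + 2 \cdot 4 \cdot 1^{2} + 2 \cdot 1 \cdot 4^{2}}{4 \left(1 + 2 \cdot 4 + 2 \cdot 1\right)}\right)^{2}}{3}\right) \left(-110\right) = \left(- \frac{4}{3} - \frac{\left(\frac{25 - 5 + 4 + 2 \cdot 4 \cdot 1 + 2 \cdot 1 \cdot 16}{4 \left(1 + 8 + 2\right)}\right)^{2}}{3}\right) \left(-110\right) = \left(- \frac{4}{3} - \frac{\left(\frac{25 - 5 + 4 + 8 + 32}{4 \cdot 11}\right)^{2}}{3}\right) \left(-110\right) = \left(- \frac{4}{3} - \frac{\left(\frac{1}{4} \cdot \frac{1}{11} \cdot 64\right)^{2}}{3}\right) \left(-110\right) = \left(- \frac{4}{3} - \frac{\left(\frac{16}{11}\right)^{2}}{3}\right) \left(-110\right) = \left(- \frac{4}{3} - \frac{256}{363}\right) \left(-110\right) = \left(- \frac{740}{363}\right) \left(-110\right) = \frac{7400}{33}$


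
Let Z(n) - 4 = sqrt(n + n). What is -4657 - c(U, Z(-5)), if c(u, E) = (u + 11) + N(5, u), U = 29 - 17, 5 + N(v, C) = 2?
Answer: -4677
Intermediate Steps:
N(v, C) = -3 (N(v, C) = -5 + 2 = -3)
Z(n) = 4 + sqrt(2)*sqrt(n) (Z(n) = 4 + sqrt(n + n) = 4 + sqrt(2*n) = 4 + sqrt(2)*sqrt(n))
U = 12
c(u, E) = 8 + u (c(u, E) = (u + 11) - 3 = (11 + u) - 3 = 8 + u)
-4657 - c(U, Z(-5)) = -4657 - (8 + 12) = -4657 - 1*20 = -4657 - 20 = -4677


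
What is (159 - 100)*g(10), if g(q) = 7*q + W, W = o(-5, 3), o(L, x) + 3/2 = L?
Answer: 7493/2 ≈ 3746.5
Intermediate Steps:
o(L, x) = -3/2 + L
W = -13/2 (W = -3/2 - 5 = -13/2 ≈ -6.5000)
g(q) = -13/2 + 7*q (g(q) = 7*q - 13/2 = -13/2 + 7*q)
(159 - 100)*g(10) = (159 - 100)*(-13/2 + 7*10) = 59*(-13/2 + 70) = 59*(127/2) = 7493/2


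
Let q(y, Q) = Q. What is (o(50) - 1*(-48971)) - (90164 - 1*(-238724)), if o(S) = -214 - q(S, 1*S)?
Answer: -280181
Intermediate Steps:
o(S) = -214 - S
(o(50) - 1*(-48971)) - (90164 - 1*(-238724)) = ((-214 - 1*50) - 1*(-48971)) - (90164 - 1*(-238724)) = ((-214 - 50) + 48971) - (90164 + 238724) = (-264 + 48971) - 1*328888 = 48707 - 328888 = -280181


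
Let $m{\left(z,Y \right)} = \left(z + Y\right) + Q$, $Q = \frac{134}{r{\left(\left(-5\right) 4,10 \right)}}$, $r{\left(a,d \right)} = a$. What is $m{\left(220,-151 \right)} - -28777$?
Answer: $\frac{288393}{10} \approx 28839.0$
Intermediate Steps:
$Q = - \frac{67}{10}$ ($Q = \frac{134}{\left(-5\right) 4} = \frac{134}{-20} = 134 \left(- \frac{1}{20}\right) = - \frac{67}{10} \approx -6.7$)
$m{\left(z,Y \right)} = - \frac{67}{10} + Y + z$ ($m{\left(z,Y \right)} = \left(z + Y\right) - \frac{67}{10} = \left(Y + z\right) - \frac{67}{10} = - \frac{67}{10} + Y + z$)
$m{\left(220,-151 \right)} - -28777 = \left(- \frac{67}{10} - 151 + 220\right) - -28777 = \frac{623}{10} + 28777 = \frac{288393}{10}$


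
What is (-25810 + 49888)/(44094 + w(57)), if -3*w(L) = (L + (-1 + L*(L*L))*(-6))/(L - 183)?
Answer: 1011276/1728493 ≈ 0.58506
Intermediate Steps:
w(L) = -(6 + L - 6*L³)/(3*(-183 + L)) (w(L) = -(L + (-1 + L*(L*L))*(-6))/(3*(L - 183)) = -(L + (-1 + L*L²)*(-6))/(3*(-183 + L)) = -(L + (-1 + L³)*(-6))/(3*(-183 + L)) = -(L + (6 - 6*L³))/(3*(-183 + L)) = -(6 + L - 6*L³)/(3*(-183 + L)))
(-25810 + 49888)/(44094 + w(57)) = (-25810 + 49888)/(44094 + (-6 - 1*57 + 6*57³)/(3*(-183 + 57))) = 24078/(44094 + (⅓)*(-6 - 57 + 6*185193)/(-126)) = 24078/(44094 + (⅓)*(-1/126)*(-6 - 57 + 1111158)) = 24078/(44094 + (⅓)*(-1/126)*1111095) = 24078/(44094 - 123455/42) = 24078/(1728493/42) = 24078*(42/1728493) = 1011276/1728493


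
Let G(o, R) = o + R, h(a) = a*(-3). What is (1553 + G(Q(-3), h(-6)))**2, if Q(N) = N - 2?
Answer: 2452356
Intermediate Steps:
h(a) = -3*a
Q(N) = -2 + N
G(o, R) = R + o
(1553 + G(Q(-3), h(-6)))**2 = (1553 + (-3*(-6) + (-2 - 3)))**2 = (1553 + (18 - 5))**2 = (1553 + 13)**2 = 1566**2 = 2452356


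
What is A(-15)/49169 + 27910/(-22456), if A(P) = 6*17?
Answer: -685008139/552069532 ≈ -1.2408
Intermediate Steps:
A(P) = 102
A(-15)/49169 + 27910/(-22456) = 102/49169 + 27910/(-22456) = 102*(1/49169) + 27910*(-1/22456) = 102/49169 - 13955/11228 = -685008139/552069532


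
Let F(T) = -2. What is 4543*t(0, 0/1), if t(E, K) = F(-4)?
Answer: -9086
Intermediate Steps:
t(E, K) = -2
4543*t(0, 0/1) = 4543*(-2) = -9086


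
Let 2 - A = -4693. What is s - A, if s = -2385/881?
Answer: -4138680/881 ≈ -4697.7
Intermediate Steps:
A = 4695 (A = 2 - 1*(-4693) = 2 + 4693 = 4695)
s = -2385/881 (s = -2385*1/881 = -2385/881 ≈ -2.7071)
s - A = -2385/881 - 1*4695 = -2385/881 - 4695 = -4138680/881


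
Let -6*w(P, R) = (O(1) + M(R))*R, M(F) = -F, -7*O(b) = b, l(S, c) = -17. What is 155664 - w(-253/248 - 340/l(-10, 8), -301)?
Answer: 140571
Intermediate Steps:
O(b) = -b/7
w(P, R) = -R*(-1/7 - R)/6 (w(P, R) = -(-1/7*1 - R)*R/6 = -(-1/7 - R)*R/6 = -R*(-1/7 - R)/6)
155664 - w(-253/248 - 340/l(-10, 8), -301) = 155664 - (-301)*(1 + 7*(-301))/42 = 155664 - (-301)*(1 - 2107)/42 = 155664 - (-301)*(-2106)/42 = 155664 - 1*15093 = 155664 - 15093 = 140571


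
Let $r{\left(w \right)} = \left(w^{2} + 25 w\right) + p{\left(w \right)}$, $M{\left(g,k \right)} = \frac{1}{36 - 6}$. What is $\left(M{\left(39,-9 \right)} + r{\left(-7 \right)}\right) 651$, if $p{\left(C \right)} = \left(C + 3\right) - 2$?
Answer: $- \frac{859103}{10} \approx -85910.0$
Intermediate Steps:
$p{\left(C \right)} = 1 + C$ ($p{\left(C \right)} = \left(3 + C\right) - 2 = 1 + C$)
$M{\left(g,k \right)} = \frac{1}{30}$
$r{\left(w \right)} = 1 + w^{2} + 26 w$ ($r{\left(w \right)} = \left(w^{2} + 25 w\right) + \left(1 + w\right) = 1 + w^{2} + 26 w$)
$\left(M{\left(39,-9 \right)} + r{\left(-7 \right)}\right) 651 = \left(\frac{1}{30} + \left(1 + \left(-7\right)^{2} + 26 \left(-7\right)\right)\right) 651 = \left(\frac{1}{30} + \left(1 + 49 - 182\right)\right) 651 = \left(\frac{1}{30} - 132\right) 651 = \left(- \frac{3959}{30}\right) 651 = - \frac{859103}{10}$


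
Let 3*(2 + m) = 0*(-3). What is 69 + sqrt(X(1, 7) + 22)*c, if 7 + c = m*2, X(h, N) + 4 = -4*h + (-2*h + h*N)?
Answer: 69 - 11*sqrt(19) ≈ 21.052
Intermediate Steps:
m = -2 (m = -2 + (0*(-3))/3 = -2 + (1/3)*0 = -2 + 0 = -2)
X(h, N) = -4 - 6*h + N*h (X(h, N) = -4 + (-4*h + (-2*h + h*N)) = -4 + (-4*h + (-2*h + N*h)) = -4 + (-6*h + N*h) = -4 - 6*h + N*h)
c = -11 (c = -7 - 2*2 = -7 - 4 = -11)
69 + sqrt(X(1, 7) + 22)*c = 69 + sqrt((-4 - 6*1 + 7*1) + 22)*(-11) = 69 + sqrt((-4 - 6 + 7) + 22)*(-11) = 69 + sqrt(-3 + 22)*(-11) = 69 + sqrt(19)*(-11) = 69 - 11*sqrt(19)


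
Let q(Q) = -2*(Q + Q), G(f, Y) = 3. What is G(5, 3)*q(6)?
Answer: -72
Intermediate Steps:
q(Q) = -4*Q
G(5, 3)*q(6) = 3*(-4*6) = 3*(-24) = -72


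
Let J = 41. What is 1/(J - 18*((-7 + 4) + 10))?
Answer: -1/85 ≈ -0.011765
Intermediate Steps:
1/(J - 18*((-7 + 4) + 10)) = 1/(41 - 18*((-7 + 4) + 10)) = 1/(41 - 18*(-3 + 10)) = 1/(41 - 18*7) = 1/(41 - 126) = 1/(-85) = -1/85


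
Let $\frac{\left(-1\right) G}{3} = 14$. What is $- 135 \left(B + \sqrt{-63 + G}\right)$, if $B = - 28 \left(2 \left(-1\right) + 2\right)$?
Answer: $- 135 i \sqrt{105} \approx - 1383.3 i$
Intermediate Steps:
$G = -42$ ($G = \left(-3\right) 14 = -42$)
$B = 0$ ($B = - 28 \left(-2 + 2\right) = \left(-28\right) 0 = 0$)
$- 135 \left(B + \sqrt{-63 + G}\right) = - 135 \left(0 + \sqrt{-63 - 42}\right) = - 135 \left(0 + \sqrt{-105}\right) = - 135 \left(0 + i \sqrt{105}\right) = - 135 i \sqrt{105}$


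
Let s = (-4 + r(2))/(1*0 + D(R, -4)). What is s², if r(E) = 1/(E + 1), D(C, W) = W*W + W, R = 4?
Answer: 121/1296 ≈ 0.093364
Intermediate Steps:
D(C, W) = W + W² (D(C, W) = W² + W = W + W²)
r(E) = 1/(1 + E)
s = -11/36 (s = (-4 + 1/(1 + 2))/(1*0 - 4*(1 - 4)) = (-4 + 1/3)/(0 - 4*(-3)) = (-4 + ⅓)/(0 + 12) = -11/3/12 = -11/3*1/12 = -11/36 ≈ -0.30556)
s² = (-11/36)² = 121/1296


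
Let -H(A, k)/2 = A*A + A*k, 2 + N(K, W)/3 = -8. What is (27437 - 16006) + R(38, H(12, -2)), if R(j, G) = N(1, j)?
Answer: 11401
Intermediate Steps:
N(K, W) = -30 (N(K, W) = -6 + 3*(-8) = -6 - 24 = -30)
H(A, k) = -2*A**2 - 2*A*k (H(A, k) = -2*(A*A + A*k) = -2*(A**2 + A*k) = -2*A**2 - 2*A*k)
R(j, G) = -30
(27437 - 16006) + R(38, H(12, -2)) = (27437 - 16006) - 30 = 11431 - 30 = 11401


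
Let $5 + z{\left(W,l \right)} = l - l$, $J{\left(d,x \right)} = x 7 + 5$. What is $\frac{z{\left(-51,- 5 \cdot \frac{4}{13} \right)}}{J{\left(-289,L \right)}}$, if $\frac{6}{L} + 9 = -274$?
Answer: $- \frac{1415}{1373} \approx -1.0306$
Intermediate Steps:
$L = - \frac{6}{283}$ ($L = \frac{6}{-9 - 274} = \frac{6}{-283} = 6 \left(- \frac{1}{283}\right) = - \frac{6}{283} \approx -0.021201$)
$J{\left(d,x \right)} = 5 + 7 x$ ($J{\left(d,x \right)} = 7 x + 5 = 5 + 7 x$)
$z{\left(W,l \right)} = -5$ ($z{\left(W,l \right)} = -5 + \left(l - l\right) = -5 + 0 = -5$)
$\frac{z{\left(-51,- 5 \cdot \frac{4}{13} \right)}}{J{\left(-289,L \right)}} = - \frac{5}{5 + 7 \left(- \frac{6}{283}\right)} = - \frac{5}{5 - \frac{42}{283}} = - \frac{5}{\frac{1373}{283}} = \left(-5\right) \frac{283}{1373} = - \frac{1415}{1373}$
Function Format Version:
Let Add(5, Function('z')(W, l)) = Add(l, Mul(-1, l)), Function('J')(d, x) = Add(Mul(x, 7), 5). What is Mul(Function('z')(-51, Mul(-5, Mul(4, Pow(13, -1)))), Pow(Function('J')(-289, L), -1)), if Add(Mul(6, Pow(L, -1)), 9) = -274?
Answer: Rational(-1415, 1373) ≈ -1.0306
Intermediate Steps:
L = Rational(-6, 283) (L = Mul(6, Pow(Add(-9, -274), -1)) = Mul(6, Pow(-283, -1)) = Mul(6, Rational(-1, 283)) = Rational(-6, 283) ≈ -0.021201)
Function('J')(d, x) = Add(5, Mul(7, x)) (Function('J')(d, x) = Add(Mul(7, x), 5) = Add(5, Mul(7, x)))
Function('z')(W, l) = -5 (Function('z')(W, l) = Add(-5, Add(l, Mul(-1, l))) = Add(-5, 0) = -5)
Mul(Function('z')(-51, Mul(-5, Mul(4, Pow(13, -1)))), Pow(Function('J')(-289, L), -1)) = Mul(-5, Pow(Add(5, Mul(7, Rational(-6, 283))), -1)) = Mul(-5, Pow(Add(5, Rational(-42, 283)), -1)) = Mul(-5, Pow(Rational(1373, 283), -1)) = Mul(-5, Rational(283, 1373)) = Rational(-1415, 1373)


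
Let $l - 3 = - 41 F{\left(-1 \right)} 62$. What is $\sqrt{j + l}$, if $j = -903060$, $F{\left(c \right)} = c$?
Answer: $i \sqrt{900515} \approx 948.96 i$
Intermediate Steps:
$l = 2545$ ($l = 3 + \left(-41\right) \left(-1\right) 62 = 3 + 41 \cdot 62 = 3 + 2542 = 2545$)
$\sqrt{j + l} = \sqrt{-903060 + 2545} = \sqrt{-900515} = i \sqrt{900515}$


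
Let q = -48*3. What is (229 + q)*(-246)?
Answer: -20910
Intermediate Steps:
q = -144
(229 + q)*(-246) = (229 - 144)*(-246) = 85*(-246) = -20910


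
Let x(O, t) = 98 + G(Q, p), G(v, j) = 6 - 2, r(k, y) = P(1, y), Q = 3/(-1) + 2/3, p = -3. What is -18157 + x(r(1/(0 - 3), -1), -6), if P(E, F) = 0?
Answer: -18055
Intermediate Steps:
Q = -7/3 (Q = 3*(-1) + 2*(⅓) = -3 + ⅔ = -7/3 ≈ -2.3333)
r(k, y) = 0
G(v, j) = 4
x(O, t) = 102 (x(O, t) = 98 + 4 = 102)
-18157 + x(r(1/(0 - 3), -1), -6) = -18157 + 102 = -18055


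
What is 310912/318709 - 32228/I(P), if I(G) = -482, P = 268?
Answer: 5210606618/76808869 ≈ 67.839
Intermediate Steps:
310912/318709 - 32228/I(P) = 310912/318709 - 32228/(-482) = 310912*(1/318709) - 32228*(-1/482) = 310912/318709 + 16114/241 = 5210606618/76808869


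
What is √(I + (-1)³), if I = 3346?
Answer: √3345 ≈ 57.836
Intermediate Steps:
√(I + (-1)³) = √(3346 + (-1)³) = √(3346 - 1) = √3345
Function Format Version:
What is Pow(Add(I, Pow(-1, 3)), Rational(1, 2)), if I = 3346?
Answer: Pow(3345, Rational(1, 2)) ≈ 57.836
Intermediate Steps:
Pow(Add(I, Pow(-1, 3)), Rational(1, 2)) = Pow(Add(3346, Pow(-1, 3)), Rational(1, 2)) = Pow(Add(3346, -1), Rational(1, 2)) = Pow(3345, Rational(1, 2))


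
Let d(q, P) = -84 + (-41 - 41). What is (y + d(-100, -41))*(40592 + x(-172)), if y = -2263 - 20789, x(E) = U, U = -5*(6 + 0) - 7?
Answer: -941605990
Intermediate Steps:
d(q, P) = -166 (d(q, P) = -84 - 82 = -166)
U = -37 (U = -5*6 - 7 = -30 - 7 = -37)
x(E) = -37
y = -23052
(y + d(-100, -41))*(40592 + x(-172)) = (-23052 - 166)*(40592 - 37) = -23218*40555 = -941605990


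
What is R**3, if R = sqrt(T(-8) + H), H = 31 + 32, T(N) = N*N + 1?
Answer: 1024*sqrt(2) ≈ 1448.2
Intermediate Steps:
T(N) = 1 + N**2 (T(N) = N**2 + 1 = 1 + N**2)
H = 63
R = 8*sqrt(2) (R = sqrt((1 + (-8)**2) + 63) = sqrt((1 + 64) + 63) = sqrt(65 + 63) = sqrt(128) = 8*sqrt(2) ≈ 11.314)
R**3 = (8*sqrt(2))**3 = 1024*sqrt(2)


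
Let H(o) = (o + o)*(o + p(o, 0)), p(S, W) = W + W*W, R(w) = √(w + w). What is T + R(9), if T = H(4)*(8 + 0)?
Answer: 256 + 3*√2 ≈ 260.24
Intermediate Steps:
R(w) = √2*√w (R(w) = √(2*w) = √2*√w)
p(S, W) = W + W²
H(o) = 2*o² (H(o) = (o + o)*(o + 0*(1 + 0)) = (2*o)*(o + 0*1) = (2*o)*(o + 0) = (2*o)*o = 2*o²)
T = 256 (T = (2*4²)*(8 + 0) = (2*16)*8 = 32*8 = 256)
T + R(9) = 256 + √2*√9 = 256 + √2*3 = 256 + 3*√2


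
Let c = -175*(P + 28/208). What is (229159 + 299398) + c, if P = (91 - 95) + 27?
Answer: 27274439/52 ≈ 5.2451e+5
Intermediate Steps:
P = 23 (P = -4 + 27 = 23)
c = -210525/52 (c = -175*(23 + 28/208) = -175*(23 + 28*(1/208)) = -175*(23 + 7/52) = -175*1203/52 = -210525/52 ≈ -4048.6)
(229159 + 299398) + c = (229159 + 299398) - 210525/52 = 528557 - 210525/52 = 27274439/52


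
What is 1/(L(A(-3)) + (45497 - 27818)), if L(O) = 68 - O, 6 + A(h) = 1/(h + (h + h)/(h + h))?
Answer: 2/35507 ≈ 5.6327e-5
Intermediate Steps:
A(h) = -6 + 1/(1 + h) (A(h) = -6 + 1/(h + (h + h)/(h + h)) = -6 + 1/(h + (2*h)/((2*h))) = -6 + 1/(h + (2*h)*(1/(2*h))) = -6 + 1/(h + 1) = -6 + 1/(1 + h))
1/(L(A(-3)) + (45497 - 27818)) = 1/((68 - (-5 - 6*(-3))/(1 - 3)) + (45497 - 27818)) = 1/((68 - (-5 + 18)/(-2)) + 17679) = 1/((68 - (-1)*13/2) + 17679) = 1/((68 - 1*(-13/2)) + 17679) = 1/((68 + 13/2) + 17679) = 1/(149/2 + 17679) = 1/(35507/2) = 2/35507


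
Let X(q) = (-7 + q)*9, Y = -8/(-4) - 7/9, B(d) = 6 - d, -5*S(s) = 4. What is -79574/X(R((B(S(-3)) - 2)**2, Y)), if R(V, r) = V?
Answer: -1989350/3609 ≈ -551.22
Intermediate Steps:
S(s) = -4/5 (S(s) = -1/5*4 = -4/5)
Y = 11/9 (Y = -8*(-1/4) - 7*1/9 = 2 - 7/9 = 11/9 ≈ 1.2222)
X(q) = -63 + 9*q
-79574/X(R((B(S(-3)) - 2)**2, Y)) = -79574/(-63 + 9*((6 - 1*(-4/5)) - 2)**2) = -79574/(-63 + 9*((6 + 4/5) - 2)**2) = -79574/(-63 + 9*(34/5 - 2)**2) = -79574/(-63 + 9*(24/5)**2) = -79574/(-63 + 9*(576/25)) = -79574/(-63 + 5184/25) = -79574/3609/25 = -79574*25/3609 = -1989350/3609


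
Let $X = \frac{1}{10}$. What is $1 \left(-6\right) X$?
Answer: $- \frac{3}{5} \approx -0.6$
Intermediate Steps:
$X = \frac{1}{10} \approx 0.1$
$1 \left(-6\right) X = 1 \left(-6\right) \frac{1}{10} = \left(-6\right) \frac{1}{10} = - \frac{3}{5}$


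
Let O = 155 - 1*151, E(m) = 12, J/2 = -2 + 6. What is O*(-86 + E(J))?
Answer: -296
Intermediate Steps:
J = 8 (J = 2*(-2 + 6) = 2*4 = 8)
O = 4 (O = 155 - 151 = 4)
O*(-86 + E(J)) = 4*(-86 + 12) = 4*(-74) = -296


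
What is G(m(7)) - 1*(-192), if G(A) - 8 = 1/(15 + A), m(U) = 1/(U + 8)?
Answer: 45215/226 ≈ 200.07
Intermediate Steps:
m(U) = 1/(8 + U)
G(A) = 8 + 1/(15 + A)
G(m(7)) - 1*(-192) = (121 + 8/(8 + 7))/(15 + 1/(8 + 7)) - 1*(-192) = (121 + 8/15)/(15 + 1/15) + 192 = (121 + 8*(1/15))/(15 + 1/15) + 192 = (121 + 8/15)/(226/15) + 192 = (15/226)*(1823/15) + 192 = 1823/226 + 192 = 45215/226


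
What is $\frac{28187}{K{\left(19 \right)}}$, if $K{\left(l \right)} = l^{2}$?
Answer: $\frac{28187}{361} \approx 78.08$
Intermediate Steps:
$\frac{28187}{K{\left(19 \right)}} = \frac{28187}{19^{2}} = \frac{28187}{361}$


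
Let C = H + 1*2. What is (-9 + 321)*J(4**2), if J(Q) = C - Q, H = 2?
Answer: -3744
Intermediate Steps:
C = 4 (C = 2 + 1*2 = 2 + 2 = 4)
J(Q) = 4 - Q
(-9 + 321)*J(4**2) = (-9 + 321)*(4 - 1*4**2) = 312*(4 - 1*16) = 312*(4 - 16) = 312*(-12) = -3744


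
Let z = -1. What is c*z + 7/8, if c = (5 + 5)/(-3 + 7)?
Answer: -13/8 ≈ -1.6250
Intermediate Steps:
c = 5/2 (c = 10/4 = 10*(1/4) = 5/2 ≈ 2.5000)
c*z + 7/8 = (5/2)*(-1) + 7/8 = -5/2 + 7*(1/8) = -5/2 + 7/8 = -13/8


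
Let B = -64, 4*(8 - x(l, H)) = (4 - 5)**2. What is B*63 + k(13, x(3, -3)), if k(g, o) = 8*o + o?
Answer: -15849/4 ≈ -3962.3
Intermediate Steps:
x(l, H) = 31/4 (x(l, H) = 8 - (4 - 5)**2/4 = 8 - 1/4*(-1)**2 = 8 - 1/4*1 = 8 - 1/4 = 31/4)
k(g, o) = 9*o
B*63 + k(13, x(3, -3)) = -64*63 + 9*(31/4) = -4032 + 279/4 = -15849/4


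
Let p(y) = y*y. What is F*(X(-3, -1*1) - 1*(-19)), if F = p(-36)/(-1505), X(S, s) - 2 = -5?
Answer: -20736/1505 ≈ -13.778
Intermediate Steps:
p(y) = y²
X(S, s) = -3 (X(S, s) = 2 - 5 = -3)
F = -1296/1505 (F = (-36)²/(-1505) = 1296*(-1/1505) = -1296/1505 ≈ -0.86113)
F*(X(-3, -1*1) - 1*(-19)) = -1296*(-3 - 1*(-19))/1505 = -1296*(-3 + 19)/1505 = -1296/1505*16 = -20736/1505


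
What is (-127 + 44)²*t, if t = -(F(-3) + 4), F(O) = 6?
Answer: -68890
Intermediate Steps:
t = -10 (t = -(6 + 4) = -1*10 = -10)
(-127 + 44)²*t = (-127 + 44)²*(-10) = (-83)²*(-10) = 6889*(-10) = -68890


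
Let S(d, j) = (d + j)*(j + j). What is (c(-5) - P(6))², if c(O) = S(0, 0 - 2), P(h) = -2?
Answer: 100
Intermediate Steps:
S(d, j) = 2*j*(d + j) (S(d, j) = (d + j)*(2*j) = 2*j*(d + j))
c(O) = 8 (c(O) = 2*(0 - 2)*(0 + (0 - 2)) = 2*(-2)*(0 - 2) = 2*(-2)*(-2) = 8)
(c(-5) - P(6))² = (8 - 1*(-2))² = (8 + 2)² = 10² = 100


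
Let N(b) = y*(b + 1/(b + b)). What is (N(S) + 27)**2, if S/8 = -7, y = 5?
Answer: 803212281/12544 ≈ 64032.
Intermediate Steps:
S = -56 (S = 8*(-7) = -56)
N(b) = 5*b + 5/(2*b) (N(b) = 5*(b + 1/(b + b)) = 5*(b + 1/(2*b)) = 5*b + 5/(2*b))
(N(S) + 27)**2 = ((5*(-56) + (5/2)/(-56)) + 27)**2 = ((-280 + (5/2)*(-1/56)) + 27)**2 = ((-280 - 5/112) + 27)**2 = (-31365/112 + 27)**2 = (-28341/112)**2 = 803212281/12544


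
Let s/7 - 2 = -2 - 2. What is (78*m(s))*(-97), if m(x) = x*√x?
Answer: 105924*I*√14 ≈ 3.9633e+5*I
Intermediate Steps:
s = -14 (s = 14 + 7*(-2 - 2) = 14 + 7*(-4) = 14 - 28 = -14)
m(x) = x^(3/2)
(78*m(s))*(-97) = (78*(-14)^(3/2))*(-97) = (78*(-14*I*√14))*(-97) = -1092*I*√14*(-97) = 105924*I*√14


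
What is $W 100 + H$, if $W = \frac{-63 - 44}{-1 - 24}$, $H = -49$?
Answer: $379$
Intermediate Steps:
$W = \frac{107}{25}$ ($W = - \frac{107}{-25} = \left(-107\right) \left(- \frac{1}{25}\right) = \frac{107}{25} \approx 4.28$)
$W 100 + H = \frac{107}{25} \cdot 100 - 49 = 428 - 49 = 379$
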